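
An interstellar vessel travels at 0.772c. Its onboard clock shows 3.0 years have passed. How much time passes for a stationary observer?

Proper time Δt₀ = 3.0 years
γ = 1/√(1 - 0.772²) = 1.5733
Δt = γΔt₀ = 1.5733 × 3.0 = 4.720 years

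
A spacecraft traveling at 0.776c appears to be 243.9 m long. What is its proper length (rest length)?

Contracted length L = 243.9 m
γ = 1/√(1 - 0.776²) = 1.5855
L₀ = γL = 1.5855 × 243.9 = 386.7 m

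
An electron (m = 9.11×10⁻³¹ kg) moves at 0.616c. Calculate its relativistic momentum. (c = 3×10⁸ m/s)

γ = 1/√(1 - 0.616²) = 1.2694
v = 0.616 × 3×10⁸ = 1.848×10⁸ m/s
p = γmv = 1.2694 × 9.11×10⁻³¹ × 1.848×10⁸ = 2.137×10⁻²² kg·m/s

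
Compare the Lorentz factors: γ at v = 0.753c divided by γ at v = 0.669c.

γ₁ = 1/√(1 - 0.753²) = 1.520
γ₂ = 1/√(1 - 0.669²) = 1.345
γ₁/γ₂ = 1.520/1.345 = 1.130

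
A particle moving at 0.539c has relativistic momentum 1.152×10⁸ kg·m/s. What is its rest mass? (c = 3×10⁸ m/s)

γ = 1/√(1 - 0.539²) = 1.1872
v = 0.539 × 3×10⁸ = 1.617×10⁸ m/s
m = p/(γv) = 1.152×10⁸/(1.1872 × 1.617×10⁸) = 0.6001 kg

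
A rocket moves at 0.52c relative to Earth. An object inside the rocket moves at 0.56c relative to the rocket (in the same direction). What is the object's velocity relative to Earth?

u = (u' + v)/(1 + u'v/c²)
Numerator: 0.56 + 0.52 = 1.08
Denominator: 1 + 0.2912 = 1.2912
u = 1.08/1.2912 = 0.8364c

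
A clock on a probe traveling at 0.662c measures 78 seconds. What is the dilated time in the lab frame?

Proper time Δt₀ = 78 seconds
γ = 1/√(1 - 0.662²) = 1.334
Δt = γΔt₀ = 1.334 × 78 = 104.1 seconds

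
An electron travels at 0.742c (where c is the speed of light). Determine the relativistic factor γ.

v/c = 0.742, so (v/c)² = 0.550564
1 - (v/c)² = 0.449436
γ = 1/√(0.449436) = 1.492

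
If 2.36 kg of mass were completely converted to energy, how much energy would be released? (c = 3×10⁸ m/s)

Using E = mc²:
c² = (3×10⁸)² = 9×10¹⁶ m²/s²
E = 2.36 × 9×10¹⁶ = 2.124×10¹⁷ J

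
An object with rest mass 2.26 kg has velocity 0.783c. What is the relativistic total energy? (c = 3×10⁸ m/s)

γ = 1/√(1 - 0.783²) = 1.6077
mc² = 2.26 × (3×10⁸)² = 2.034×10¹⁷ J
E = γmc² = 1.6077 × 2.034×10¹⁷ = 3.270×10¹⁷ J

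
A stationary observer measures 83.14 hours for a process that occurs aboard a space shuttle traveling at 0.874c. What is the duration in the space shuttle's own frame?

Dilated time Δt = 83.14 hours
γ = 1/√(1 - 0.874²) = 2.058
Δt₀ = Δt/γ = 83.14/2.058 = 40.40 hours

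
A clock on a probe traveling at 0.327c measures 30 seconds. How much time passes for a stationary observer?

Proper time Δt₀ = 30 seconds
γ = 1/√(1 - 0.327²) = 1.0582
Δt = γΔt₀ = 1.0582 × 30 = 31.75 seconds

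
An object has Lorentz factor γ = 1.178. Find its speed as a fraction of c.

From γ = 1/√(1 - v²/c²):
1/γ² = 1/1.178² = 0.7206
v²/c² = 1 - 0.7206 = 0.2794
v/c = √(0.2794) = 0.5286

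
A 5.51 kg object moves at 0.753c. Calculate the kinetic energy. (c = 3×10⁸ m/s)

γ = 1/√(1 - 0.753²) = 1.5197
γ - 1 = 0.5197
KE = (γ-1)mc² = 0.5197 × 5.51 × (3×10⁸)² = 2.577×10¹⁷ J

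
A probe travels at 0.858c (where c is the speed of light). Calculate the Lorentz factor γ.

v/c = 0.858, so (v/c)² = 0.736164
1 - (v/c)² = 0.263836
γ = 1/√(0.263836) = 1.947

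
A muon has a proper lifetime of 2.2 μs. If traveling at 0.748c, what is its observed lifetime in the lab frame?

Proper lifetime τ₀ = 2.2 μs
γ = 1/√(1 - 0.748²) = 1.507
τ = γτ₀ = 1.507 × 2.2 μs = 3.315 μs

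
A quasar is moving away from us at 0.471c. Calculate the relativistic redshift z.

β = 0.471
(1+β)/(1-β) = 1.471/0.529 = 2.7807
√(2.7807) = 1.6675
z = 1.6675 - 1 = 0.6675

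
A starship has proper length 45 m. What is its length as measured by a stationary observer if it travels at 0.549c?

Proper length L₀ = 45 m
γ = 1/√(1 - 0.549²) = 1.1964
L = L₀/γ = 45/1.1964 = 37.61 m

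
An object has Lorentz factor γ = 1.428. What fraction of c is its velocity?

From γ = 1/√(1 - v²/c²):
1/γ² = 1/1.428² = 0.4904
v²/c² = 1 - 0.4904 = 0.5096
v/c = √(0.5096) = 0.7139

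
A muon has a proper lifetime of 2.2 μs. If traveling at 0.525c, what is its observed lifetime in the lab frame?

Proper lifetime τ₀ = 2.2 μs
γ = 1/√(1 - 0.525²) = 1.175
τ = γτ₀ = 1.175 × 2.2 μs = 2.585 μs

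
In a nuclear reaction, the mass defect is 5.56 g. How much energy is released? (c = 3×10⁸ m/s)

Convert mass defect: Δm = 5.56 g = 0.00556 kg
E = Δm·c² = 0.00556 × (3×10⁸)²
= 0.00556 × 9×10¹⁶ = 5.004×10¹⁴ J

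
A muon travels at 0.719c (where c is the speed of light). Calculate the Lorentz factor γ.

v/c = 0.719, so (v/c)² = 0.516961
1 - (v/c)² = 0.483039
γ = 1/√(0.483039) = 1.439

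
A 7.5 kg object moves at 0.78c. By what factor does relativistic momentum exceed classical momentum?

p_rel = γmv, p_class = mv
Ratio = γ = 1/√(1 - 0.78²) = 1.598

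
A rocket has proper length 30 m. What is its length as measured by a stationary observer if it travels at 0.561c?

Proper length L₀ = 30 m
γ = 1/√(1 - 0.561²) = 1.208
L = L₀/γ = 30/1.208 = 24.83 m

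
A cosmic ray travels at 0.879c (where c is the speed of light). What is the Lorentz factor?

v/c = 0.879, so (v/c)² = 0.772641
1 - (v/c)² = 0.227359
γ = 1/√(0.227359) = 2.097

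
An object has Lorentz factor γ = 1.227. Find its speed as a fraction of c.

From γ = 1/√(1 - v²/c²):
1/γ² = 1/1.227² = 0.6642
v²/c² = 1 - 0.6642 = 0.3358
v/c = √(0.3358) = 0.5795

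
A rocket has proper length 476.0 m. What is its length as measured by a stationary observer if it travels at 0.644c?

Proper length L₀ = 476.0 m
γ = 1/√(1 - 0.644²) = 1.307
L = L₀/γ = 476.0/1.307 = 364.2 m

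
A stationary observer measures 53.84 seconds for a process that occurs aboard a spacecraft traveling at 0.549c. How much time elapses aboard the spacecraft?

Dilated time Δt = 53.84 seconds
γ = 1/√(1 - 0.549²) = 1.1964
Δt₀ = Δt/γ = 53.84/1.1964 = 45.00 seconds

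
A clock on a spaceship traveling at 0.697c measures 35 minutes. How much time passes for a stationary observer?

Proper time Δt₀ = 35 minutes
γ = 1/√(1 - 0.697²) = 1.3946
Δt = γΔt₀ = 1.3946 × 35 = 48.81 minutes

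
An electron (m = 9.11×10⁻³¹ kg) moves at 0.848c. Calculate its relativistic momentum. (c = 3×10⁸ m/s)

γ = 1/√(1 - 0.848²) = 1.887
v = 0.848 × 3×10⁸ = 2.544×10⁸ m/s
p = γmv = 1.887 × 9.11×10⁻³¹ × 2.544×10⁸ = 4.373×10⁻²² kg·m/s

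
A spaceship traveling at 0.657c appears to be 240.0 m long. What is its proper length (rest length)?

Contracted length L = 240.0 m
γ = 1/√(1 - 0.657²) = 1.32645
L₀ = γL = 1.32645 × 240.0 = 318.3 m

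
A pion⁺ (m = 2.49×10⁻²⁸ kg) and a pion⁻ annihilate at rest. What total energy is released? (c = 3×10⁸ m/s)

Both particles have the same rest mass, so total mass = 2m
E = 2m·c² = 2 × 2.49×10⁻²⁸ × (3×10⁸)²
= 2 × 2.49×10⁻²⁸ × 9×10¹⁶
= 4.482×10⁻¹¹ J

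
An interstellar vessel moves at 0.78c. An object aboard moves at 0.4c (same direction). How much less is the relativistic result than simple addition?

Classical: u' + v = 0.4 + 0.78 = 1.18c
Relativistic: u = (0.4 + 0.78)/(1 + 0.312) = 1.18/1.312 = 0.8994c
Difference: 1.18 - 0.8994 = 0.2806c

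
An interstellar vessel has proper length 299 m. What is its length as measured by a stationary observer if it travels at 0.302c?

Proper length L₀ = 299 m
γ = 1/√(1 - 0.302²) = 1.049
L = L₀/γ = 299/1.049 = 285.0 m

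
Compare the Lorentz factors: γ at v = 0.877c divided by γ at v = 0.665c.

γ₁ = 1/√(1 - 0.877²) = 2.081
γ₂ = 1/√(1 - 0.665²) = 1.339
γ₁/γ₂ = 2.081/1.339 = 1.554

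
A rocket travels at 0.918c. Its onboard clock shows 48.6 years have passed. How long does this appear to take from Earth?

Proper time Δt₀ = 48.6 years
γ = 1/√(1 - 0.918²) = 2.5216
Δt = γΔt₀ = 2.5216 × 48.6 = 122.5 years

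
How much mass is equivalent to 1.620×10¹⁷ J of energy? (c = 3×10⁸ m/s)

From E = mc², we get m = E/c²
c² = (3×10⁸)² = 9×10¹⁶ m²/s²
m = 1.620×10¹⁷ / 9×10¹⁶ = 1.800 kg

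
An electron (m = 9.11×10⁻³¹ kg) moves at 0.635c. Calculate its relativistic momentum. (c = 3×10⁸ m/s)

γ = 1/√(1 - 0.635²) = 1.2945
v = 0.635 × 3×10⁸ = 1.905×10⁸ m/s
p = γmv = 1.2945 × 9.11×10⁻³¹ × 1.905×10⁸ = 2.247×10⁻²² kg·m/s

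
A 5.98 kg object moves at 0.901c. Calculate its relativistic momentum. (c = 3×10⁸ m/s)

γ = 1/√(1 - 0.901²) = 2.305
v = 0.901 × 3×10⁸ = 2.703×10⁸ m/s
p = γmv = 2.305 × 5.98 × 2.703×10⁸ = 3.726×10⁹ kg·m/s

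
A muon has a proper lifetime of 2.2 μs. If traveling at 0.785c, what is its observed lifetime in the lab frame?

Proper lifetime τ₀ = 2.2 μs
γ = 1/√(1 - 0.785²) = 1.614
τ = γτ₀ = 1.614 × 2.2 μs = 3.551 μs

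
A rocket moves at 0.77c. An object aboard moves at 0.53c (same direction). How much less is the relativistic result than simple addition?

Classical: u' + v = 0.53 + 0.77 = 1.3c
Relativistic: u = (0.53 + 0.77)/(1 + 0.4081) = 1.3/1.4081 = 0.9232c
Difference: 1.3 - 0.9232 = 0.3768c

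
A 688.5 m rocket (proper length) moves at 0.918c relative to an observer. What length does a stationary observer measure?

Proper length L₀ = 688.5 m
γ = 1/√(1 - 0.918²) = 2.522
L = L₀/γ = 688.5/2.522 = 273.0 m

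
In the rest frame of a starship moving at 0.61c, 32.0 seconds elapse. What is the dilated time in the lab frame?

Proper time Δt₀ = 32.0 seconds
γ = 1/√(1 - 0.61²) = 1.262
Δt = γΔt₀ = 1.262 × 32.0 = 40.38 seconds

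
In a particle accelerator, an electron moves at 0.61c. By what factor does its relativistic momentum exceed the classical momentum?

p_rel = γmv, p_class = mv
Ratio = γ = 1/√(1 - 0.61²)
= 1/√(0.6279) = 1.262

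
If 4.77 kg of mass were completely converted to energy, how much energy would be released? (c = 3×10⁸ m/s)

Using E = mc²:
c² = (3×10⁸)² = 9×10¹⁶ m²/s²
E = 4.77 × 9×10¹⁶ = 4.293×10¹⁷ J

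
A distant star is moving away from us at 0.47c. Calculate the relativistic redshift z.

β = 0.47
(1+β)/(1-β) = 1.47/0.53 = 2.7736
√(2.7736) = 1.6654
z = 1.6654 - 1 = 0.6654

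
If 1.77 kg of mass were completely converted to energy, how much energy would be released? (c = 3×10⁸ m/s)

Using E = mc²:
c² = (3×10⁸)² = 9×10¹⁶ m²/s²
E = 1.77 × 9×10¹⁶ = 1.593×10¹⁷ J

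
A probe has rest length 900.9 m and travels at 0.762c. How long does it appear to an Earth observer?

Proper length L₀ = 900.9 m
γ = 1/√(1 - 0.762²) = 1.5442
L = L₀/γ = 900.9/1.5442 = 583.4 m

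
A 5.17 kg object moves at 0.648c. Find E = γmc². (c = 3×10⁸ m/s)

γ = 1/√(1 - 0.648²) = 1.313
mc² = 5.17 × (3×10⁸)² = 4.653×10¹⁷ J
E = γmc² = 1.313 × 4.653×10¹⁷ = 6.109×10¹⁷ J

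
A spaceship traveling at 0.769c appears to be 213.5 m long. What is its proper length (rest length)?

Contracted length L = 213.5 m
γ = 1/√(1 - 0.769²) = 1.5643
L₀ = γL = 1.5643 × 213.5 = 334.0 m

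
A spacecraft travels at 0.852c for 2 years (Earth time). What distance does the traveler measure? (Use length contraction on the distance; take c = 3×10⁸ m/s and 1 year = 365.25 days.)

Earth distance: d = v × t = 0.852c × 2 yr = 1.6132×10¹⁶ m
γ = 1.9101
d' = d/γ = 1.6132×10¹⁶/1.9101 = 8.446×10¹⁵ m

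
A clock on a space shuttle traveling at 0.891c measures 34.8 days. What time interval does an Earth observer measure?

Proper time Δt₀ = 34.8 days
γ = 1/√(1 - 0.891²) = 2.2026
Δt = γΔt₀ = 2.2026 × 34.8 = 76.65 days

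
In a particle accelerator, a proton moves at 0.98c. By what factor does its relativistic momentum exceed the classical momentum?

p_rel = γmv, p_class = mv
Ratio = γ = 1/√(1 - 0.98²)
= 1/√(0.0396) = 5.025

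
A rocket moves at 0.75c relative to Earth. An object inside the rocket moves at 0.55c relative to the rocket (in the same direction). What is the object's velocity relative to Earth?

u = (u' + v)/(1 + u'v/c²)
Numerator: 0.55 + 0.75 = 1.3
Denominator: 1 + 0.4125 = 1.4125
u = 1.3/1.4125 = 0.9204c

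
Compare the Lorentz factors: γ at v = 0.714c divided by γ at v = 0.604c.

γ₁ = 1/√(1 - 0.714²) = 1.428
γ₂ = 1/√(1 - 0.604²) = 1.255
γ₁/γ₂ = 1.428/1.255 = 1.138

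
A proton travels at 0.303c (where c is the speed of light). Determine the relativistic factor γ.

v/c = 0.303, so (v/c)² = 0.091809
1 - (v/c)² = 0.908191
γ = 1/√(0.908191) = 1.049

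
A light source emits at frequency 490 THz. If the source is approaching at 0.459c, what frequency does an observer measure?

β = v/c = 0.459
(1+β)/(1-β) = 1.459/0.541 = 2.6969
Doppler factor = √(2.6969) = 1.6422
f_obs = 490 × 1.6422 = 804.7 THz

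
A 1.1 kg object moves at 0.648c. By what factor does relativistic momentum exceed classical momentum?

p_rel = γmv, p_class = mv
Ratio = γ = 1/√(1 - 0.648²) = 1.313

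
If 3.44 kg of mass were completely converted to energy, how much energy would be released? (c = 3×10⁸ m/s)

Using E = mc²:
c² = (3×10⁸)² = 9×10¹⁶ m²/s²
E = 3.44 × 9×10¹⁶ = 3.096×10¹⁷ J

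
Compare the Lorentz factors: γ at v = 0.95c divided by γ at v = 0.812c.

γ₁ = 1/√(1 - 0.95²) = 3.2026
γ₂ = 1/√(1 - 0.812²) = 1.7133
γ₁/γ₂ = 3.2026/1.7133 = 1.869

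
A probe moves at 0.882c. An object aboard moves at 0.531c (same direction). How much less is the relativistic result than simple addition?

Classical: u' + v = 0.531 + 0.882 = 1.413c
Relativistic: u = (0.531 + 0.882)/(1 + 0.468342) = 1.413/1.468342 = 0.9623c
Difference: 1.413 - 0.9623 = 0.4507c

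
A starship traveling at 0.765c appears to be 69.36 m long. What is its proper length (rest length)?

Contracted length L = 69.36 m
γ = 1/√(1 - 0.765²) = 1.553
L₀ = γL = 1.553 × 69.36 = 107.7 m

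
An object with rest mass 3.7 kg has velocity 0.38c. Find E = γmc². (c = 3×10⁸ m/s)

γ = 1/√(1 - 0.38²) = 1.081
mc² = 3.7 × (3×10⁸)² = 3.330×10¹⁷ J
E = γmc² = 1.081 × 3.330×10¹⁷ = 3.600×10¹⁷ J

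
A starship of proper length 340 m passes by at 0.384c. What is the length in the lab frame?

Proper length L₀ = 340 m
γ = 1/√(1 - 0.384²) = 1.083
L = L₀/γ = 340/1.083 = 313.9 m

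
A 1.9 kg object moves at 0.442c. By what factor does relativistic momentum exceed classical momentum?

p_rel = γmv, p_class = mv
Ratio = γ = 1/√(1 - 0.442²) = 1.115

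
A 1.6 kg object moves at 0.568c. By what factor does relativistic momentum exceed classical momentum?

p_rel = γmv, p_class = mv
Ratio = γ = 1/√(1 - 0.568²) = 1.215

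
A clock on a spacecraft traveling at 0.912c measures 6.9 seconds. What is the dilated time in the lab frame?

Proper time Δt₀ = 6.9 seconds
γ = 1/√(1 - 0.912²) = 2.438
Δt = γΔt₀ = 2.438 × 6.9 = 16.82 seconds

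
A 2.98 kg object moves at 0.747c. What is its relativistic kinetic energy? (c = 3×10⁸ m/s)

γ = 1/√(1 - 0.747²) = 1.5042
γ - 1 = 0.5042
KE = (γ-1)mc² = 0.5042 × 2.98 × (3×10⁸)² = 1.352×10¹⁷ J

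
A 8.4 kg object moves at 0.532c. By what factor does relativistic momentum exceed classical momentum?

p_rel = γmv, p_class = mv
Ratio = γ = 1/√(1 - 0.532²) = 1.181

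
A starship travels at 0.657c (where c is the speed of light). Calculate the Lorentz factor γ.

v/c = 0.657, so (v/c)² = 0.431649
1 - (v/c)² = 0.568351
γ = 1/√(0.568351) = 1.326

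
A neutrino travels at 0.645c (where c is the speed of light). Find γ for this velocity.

v/c = 0.645, so (v/c)² = 0.416025
1 - (v/c)² = 0.583975
γ = 1/√(0.583975) = 1.309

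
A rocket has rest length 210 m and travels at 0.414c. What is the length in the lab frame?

Proper length L₀ = 210 m
γ = 1/√(1 - 0.414²) = 1.0986
L = L₀/γ = 210/1.0986 = 191.2 m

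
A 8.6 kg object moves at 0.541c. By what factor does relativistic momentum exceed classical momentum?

p_rel = γmv, p_class = mv
Ratio = γ = 1/√(1 - 0.541²) = 1.189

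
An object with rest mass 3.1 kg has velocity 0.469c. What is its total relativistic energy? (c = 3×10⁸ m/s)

γ = 1/√(1 - 0.469²) = 1.1322
mc² = 3.1 × (3×10⁸)² = 2.790×10¹⁷ J
E = γmc² = 1.1322 × 2.790×10¹⁷ = 3.159×10¹⁷ J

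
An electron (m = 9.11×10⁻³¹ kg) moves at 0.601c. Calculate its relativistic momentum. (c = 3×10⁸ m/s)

γ = 1/√(1 - 0.601²) = 1.251
v = 0.601 × 3×10⁸ = 1.803×10⁸ m/s
p = γmv = 1.251 × 9.11×10⁻³¹ × 1.803×10⁸ = 2.055×10⁻²² kg·m/s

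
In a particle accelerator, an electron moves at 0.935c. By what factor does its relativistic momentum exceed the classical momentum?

p_rel = γmv, p_class = mv
Ratio = γ = 1/√(1 - 0.935²)
= 1/√(0.125775) = 2.820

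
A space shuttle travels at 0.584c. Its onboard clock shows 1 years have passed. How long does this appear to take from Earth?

Proper time Δt₀ = 1 years
γ = 1/√(1 - 0.584²) = 1.232
Δt = γΔt₀ = 1.232 × 1 = 1.232 years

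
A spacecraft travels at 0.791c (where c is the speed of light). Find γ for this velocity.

v/c = 0.791, so (v/c)² = 0.625681
1 - (v/c)² = 0.374319
γ = 1/√(0.374319) = 1.634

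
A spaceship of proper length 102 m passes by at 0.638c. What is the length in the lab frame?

Proper length L₀ = 102 m
γ = 1/√(1 - 0.638²) = 1.29864
L = L₀/γ = 102/1.29864 = 78.54 m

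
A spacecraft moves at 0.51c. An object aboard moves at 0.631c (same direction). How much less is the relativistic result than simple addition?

Classical: u' + v = 0.631 + 0.51 = 1.141c
Relativistic: u = (0.631 + 0.51)/(1 + 0.32181) = 1.141/1.32181 = 0.8632c
Difference: 1.141 - 0.8632 = 0.2778c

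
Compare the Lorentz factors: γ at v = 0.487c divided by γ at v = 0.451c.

γ₁ = 1/√(1 - 0.487²) = 1.145
γ₂ = 1/√(1 - 0.451²) = 1.120
γ₁/γ₂ = 1.145/1.120 = 1.022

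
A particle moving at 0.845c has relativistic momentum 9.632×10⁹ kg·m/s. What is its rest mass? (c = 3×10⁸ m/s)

γ = 1/√(1 - 0.845²) = 1.870
v = 0.845 × 3×10⁸ = 2.535×10⁸ m/s
m = p/(γv) = 9.632×10⁹/(1.870 × 2.535×10⁸) = 20.32 kg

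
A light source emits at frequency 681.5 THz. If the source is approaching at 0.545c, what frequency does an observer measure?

β = v/c = 0.545
(1+β)/(1-β) = 1.545/0.455 = 3.396
Doppler factor = √(3.396) = 1.843
f_obs = 681.5 × 1.843 = 1256 THz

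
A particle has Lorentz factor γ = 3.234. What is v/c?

From γ = 1/√(1 - v²/c²):
1/γ² = 1/3.234² = 0.09561
v²/c² = 1 - 0.09561 = 0.9044
v/c = √(0.9044) = 0.9510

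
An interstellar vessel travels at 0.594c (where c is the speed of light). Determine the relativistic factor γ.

v/c = 0.594, so (v/c)² = 0.352836
1 - (v/c)² = 0.647164
γ = 1/√(0.647164) = 1.243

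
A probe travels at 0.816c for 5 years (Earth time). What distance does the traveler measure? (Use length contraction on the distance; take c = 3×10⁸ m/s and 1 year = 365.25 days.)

Earth distance: d = v × t = 0.816c × 5 yr = 3.863×10¹⁶ m
γ = 1.730
d' = d/γ = 3.863×10¹⁶/1.730 = 2.233×10¹⁶ m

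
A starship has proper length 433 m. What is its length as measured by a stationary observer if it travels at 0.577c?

Proper length L₀ = 433 m
γ = 1/√(1 - 0.577²) = 1.22437
L = L₀/γ = 433/1.22437 = 353.7 m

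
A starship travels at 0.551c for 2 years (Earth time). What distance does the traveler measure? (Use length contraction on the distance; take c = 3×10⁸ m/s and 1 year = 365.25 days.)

Earth distance: d = v × t = 0.551c × 2 yr = 1.043×10¹⁶ m
γ = 1.198
d' = d/γ = 1.043×10¹⁶/1.198 = 8.706×10¹⁵ m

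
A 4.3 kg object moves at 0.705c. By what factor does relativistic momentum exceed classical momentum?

p_rel = γmv, p_class = mv
Ratio = γ = 1/√(1 - 0.705²) = 1.410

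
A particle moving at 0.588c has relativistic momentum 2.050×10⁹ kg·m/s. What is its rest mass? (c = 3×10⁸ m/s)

γ = 1/√(1 - 0.588²) = 1.2363
v = 0.588 × 3×10⁸ = 1.764×10⁸ m/s
m = p/(γv) = 2.050×10⁹/(1.2363 × 1.764×10⁸) = 9.400 kg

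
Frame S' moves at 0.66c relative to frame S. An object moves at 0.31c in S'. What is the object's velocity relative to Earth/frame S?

u = (u' + v)/(1 + u'v/c²)
Numerator: 0.31 + 0.66 = 0.97
Denominator: 1 + 0.2046 = 1.2046
u = 0.97/1.2046 = 0.8052c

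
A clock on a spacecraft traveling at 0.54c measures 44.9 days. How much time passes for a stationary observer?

Proper time Δt₀ = 44.9 days
γ = 1/√(1 - 0.54²) = 1.1881
Δt = γΔt₀ = 1.1881 × 44.9 = 53.35 days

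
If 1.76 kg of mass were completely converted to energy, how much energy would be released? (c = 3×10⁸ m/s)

Using E = mc²:
c² = (3×10⁸)² = 9×10¹⁶ m²/s²
E = 1.76 × 9×10¹⁶ = 1.584×10¹⁷ J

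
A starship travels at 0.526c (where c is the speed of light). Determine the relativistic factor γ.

v/c = 0.526, so (v/c)² = 0.276676
1 - (v/c)² = 0.723324
γ = 1/√(0.723324) = 1.176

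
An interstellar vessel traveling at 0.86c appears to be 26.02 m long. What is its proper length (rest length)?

Contracted length L = 26.02 m
γ = 1/√(1 - 0.86²) = 1.9597
L₀ = γL = 1.9597 × 26.02 = 50.99 m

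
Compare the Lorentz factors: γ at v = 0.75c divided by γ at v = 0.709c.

γ₁ = 1/√(1 - 0.75²) = 1.512
γ₂ = 1/√(1 - 0.709²) = 1.418
γ₁/γ₂ = 1.512/1.418 = 1.066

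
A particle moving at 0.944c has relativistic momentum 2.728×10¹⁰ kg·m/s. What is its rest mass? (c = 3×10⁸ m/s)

γ = 1/√(1 - 0.944²) = 3.031
v = 0.944 × 3×10⁸ = 2.832×10⁸ m/s
m = p/(γv) = 2.728×10¹⁰/(3.031 × 2.832×10⁸) = 31.78 kg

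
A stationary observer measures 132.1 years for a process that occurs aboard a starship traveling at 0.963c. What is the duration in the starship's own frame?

Dilated time Δt = 132.1 years
γ = 1/√(1 - 0.963²) = 3.711
Δt₀ = Δt/γ = 132.1/3.711 = 35.60 years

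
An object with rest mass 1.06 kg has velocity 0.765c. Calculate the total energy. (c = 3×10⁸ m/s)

γ = 1/√(1 - 0.765²) = 1.5527
mc² = 1.06 × (3×10⁸)² = 9.540×10¹⁶ J
E = γmc² = 1.5527 × 9.540×10¹⁶ = 1.481×10¹⁷ J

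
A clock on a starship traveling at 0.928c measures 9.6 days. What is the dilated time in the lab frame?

Proper time Δt₀ = 9.6 days
γ = 1/√(1 - 0.928²) = 2.684
Δt = γΔt₀ = 2.684 × 9.6 = 25.77 days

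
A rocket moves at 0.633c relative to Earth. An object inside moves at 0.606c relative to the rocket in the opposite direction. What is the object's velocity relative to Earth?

Object's velocity in rocket frame is u' = -0.606c
u = (u' + v)/(1 + u'v/c²) = (v - 0.606)/(1 - 0.606·v/c²)
Numerator: 0.633 - 0.606 = 0.027
Denominator: 1 - 0.383598 = 0.616402
u = 0.027/0.616402 = 0.04380c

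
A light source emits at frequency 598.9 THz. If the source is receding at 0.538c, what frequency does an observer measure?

β = v/c = 0.538
(1-β)/(1+β) = 0.462/1.538 = 0.30039
Doppler factor = √(0.30039) = 0.54808
f_obs = 598.9 × 0.54808 = 328.2 THz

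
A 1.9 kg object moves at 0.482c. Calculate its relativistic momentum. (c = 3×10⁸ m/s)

γ = 1/√(1 - 0.482²) = 1.1413
v = 0.482 × 3×10⁸ = 1.446×10⁸ m/s
p = γmv = 1.1413 × 1.9 × 1.446×10⁸ = 3.136×10⁸ kg·m/s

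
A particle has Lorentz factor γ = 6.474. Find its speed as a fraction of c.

From γ = 1/√(1 - v²/c²):
1/γ² = 1/6.474² = 0.02386
v²/c² = 1 - 0.02386 = 0.9761
v/c = √(0.9761) = 0.9880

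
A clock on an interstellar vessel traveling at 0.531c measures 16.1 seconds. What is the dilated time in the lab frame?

Proper time Δt₀ = 16.1 seconds
γ = 1/√(1 - 0.531²) = 1.180
Δt = γΔt₀ = 1.180 × 16.1 = 19.00 seconds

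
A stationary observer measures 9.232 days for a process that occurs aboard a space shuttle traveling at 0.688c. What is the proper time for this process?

Dilated time Δt = 9.232 days
γ = 1/√(1 - 0.688²) = 1.378
Δt₀ = Δt/γ = 9.232/1.378 = 6.700 days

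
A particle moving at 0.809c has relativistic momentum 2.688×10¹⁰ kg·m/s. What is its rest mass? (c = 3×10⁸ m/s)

γ = 1/√(1 - 0.809²) = 1.7012
v = 0.809 × 3×10⁸ = 2.427×10⁸ m/s
m = p/(γv) = 2.688×10¹⁰/(1.7012 × 2.427×10⁸) = 65.10 kg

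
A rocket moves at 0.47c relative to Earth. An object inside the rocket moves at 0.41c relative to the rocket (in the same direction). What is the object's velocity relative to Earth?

u = (u' + v)/(1 + u'v/c²)
Numerator: 0.41 + 0.47 = 0.88
Denominator: 1 + 0.1927 = 1.1927
u = 0.88/1.1927 = 0.7378c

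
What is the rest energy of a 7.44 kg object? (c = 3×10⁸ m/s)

c² = (3×10⁸)² = 9.000×10¹⁶ m²/s²
E₀ = mc² = 7.44 × 9.000×10¹⁶ = 6.696×10¹⁷ J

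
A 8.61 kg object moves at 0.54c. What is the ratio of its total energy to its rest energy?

E = γmc², E₀ = mc²
E/E₀ = γ = 1/√(1 - 0.54²) = 1.188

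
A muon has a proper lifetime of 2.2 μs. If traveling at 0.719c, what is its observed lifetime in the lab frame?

Proper lifetime τ₀ = 2.2 μs
γ = 1/√(1 - 0.719²) = 1.4388
τ = γτ₀ = 1.4388 × 2.2 μs = 3.165 μs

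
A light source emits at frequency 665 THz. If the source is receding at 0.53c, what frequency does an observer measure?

β = v/c = 0.53
(1-β)/(1+β) = 0.47/1.53 = 0.30719
Doppler factor = √(0.30719) = 0.55425
f_obs = 665 × 0.55425 = 368.6 THz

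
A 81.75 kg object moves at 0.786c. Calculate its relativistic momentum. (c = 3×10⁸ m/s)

γ = 1/√(1 - 0.786²) = 1.6175
v = 0.786 × 3×10⁸ = 2.358×10⁸ m/s
p = γmv = 1.6175 × 81.75 × 2.358×10⁸ = 3.118×10¹⁰ kg·m/s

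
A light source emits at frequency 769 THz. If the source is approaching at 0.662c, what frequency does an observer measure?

β = v/c = 0.662
(1+β)/(1-β) = 1.662/0.338 = 4.917
Doppler factor = √(4.917) = 2.217
f_obs = 769 × 2.217 = 1705 THz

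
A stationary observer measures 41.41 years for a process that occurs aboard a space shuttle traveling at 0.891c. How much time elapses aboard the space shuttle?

Dilated time Δt = 41.41 years
γ = 1/√(1 - 0.891²) = 2.203
Δt₀ = Δt/γ = 41.41/2.203 = 18.80 years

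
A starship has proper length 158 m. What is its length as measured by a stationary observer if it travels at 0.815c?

Proper length L₀ = 158 m
γ = 1/√(1 - 0.815²) = 1.72574
L = L₀/γ = 158/1.72574 = 91.55 m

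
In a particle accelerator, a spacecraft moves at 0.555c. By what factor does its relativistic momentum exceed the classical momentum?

p_rel = γmv, p_class = mv
Ratio = γ = 1/√(1 - 0.555²)
= 1/√(0.691975) = 1.202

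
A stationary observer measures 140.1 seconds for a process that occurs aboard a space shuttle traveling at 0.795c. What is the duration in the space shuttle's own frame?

Dilated time Δt = 140.1 seconds
γ = 1/√(1 - 0.795²) = 1.6485
Δt₀ = Δt/γ = 140.1/1.6485 = 84.99 seconds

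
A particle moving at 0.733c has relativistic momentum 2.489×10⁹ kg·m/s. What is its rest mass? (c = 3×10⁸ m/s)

γ = 1/√(1 - 0.733²) = 1.4701
v = 0.733 × 3×10⁸ = 2.199×10⁸ m/s
m = p/(γv) = 2.489×10⁹/(1.4701 × 2.199×10⁸) = 7.699 kg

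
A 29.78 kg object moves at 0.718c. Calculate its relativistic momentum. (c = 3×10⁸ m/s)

γ = 1/√(1 - 0.718²) = 1.4367
v = 0.718 × 3×10⁸ = 2.154×10⁸ m/s
p = γmv = 1.4367 × 29.78 × 2.154×10⁸ = 9.216×10⁹ kg·m/s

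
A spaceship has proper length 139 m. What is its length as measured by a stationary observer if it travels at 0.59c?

Proper length L₀ = 139 m
γ = 1/√(1 - 0.59²) = 1.239
L = L₀/γ = 139/1.239 = 112.2 m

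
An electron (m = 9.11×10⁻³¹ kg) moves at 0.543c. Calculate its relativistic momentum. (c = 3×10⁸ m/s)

γ = 1/√(1 - 0.543²) = 1.191
v = 0.543 × 3×10⁸ = 1.629×10⁸ m/s
p = γmv = 1.191 × 9.11×10⁻³¹ × 1.629×10⁸ = 1.767×10⁻²² kg·m/s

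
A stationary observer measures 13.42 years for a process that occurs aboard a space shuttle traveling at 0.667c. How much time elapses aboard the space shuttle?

Dilated time Δt = 13.42 years
γ = 1/√(1 - 0.667²) = 1.3422
Δt₀ = Δt/γ = 13.42/1.3422 = 9.999 years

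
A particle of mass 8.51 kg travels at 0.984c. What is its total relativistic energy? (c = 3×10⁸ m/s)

γ = 1/√(1 - 0.984²) = 5.613
mc² = 8.51 × (3×10⁸)² = 7.659×10¹⁷ J
E = γmc² = 5.613 × 7.659×10¹⁷ = 4.299×10¹⁸ J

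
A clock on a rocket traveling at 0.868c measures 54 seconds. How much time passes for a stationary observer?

Proper time Δt₀ = 54 seconds
γ = 1/√(1 - 0.868²) = 2.0138
Δt = γΔt₀ = 2.0138 × 54 = 108.7 seconds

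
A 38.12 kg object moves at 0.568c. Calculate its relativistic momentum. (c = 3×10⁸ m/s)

γ = 1/√(1 - 0.568²) = 1.215
v = 0.568 × 3×10⁸ = 1.704×10⁸ m/s
p = γmv = 1.215 × 38.12 × 1.704×10⁸ = 7.892×10⁹ kg·m/s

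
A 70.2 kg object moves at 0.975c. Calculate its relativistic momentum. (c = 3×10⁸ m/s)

γ = 1/√(1 - 0.975²) = 4.5004
v = 0.975 × 3×10⁸ = 2.925×10⁸ m/s
p = γmv = 4.5004 × 70.2 × 2.925×10⁸ = 9.241×10¹⁰ kg·m/s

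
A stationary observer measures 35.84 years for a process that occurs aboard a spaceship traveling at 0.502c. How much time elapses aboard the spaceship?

Dilated time Δt = 35.84 years
γ = 1/√(1 - 0.502²) = 1.156
Δt₀ = Δt/γ = 35.84/1.156 = 31.00 years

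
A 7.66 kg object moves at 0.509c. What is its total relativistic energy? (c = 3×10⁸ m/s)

γ = 1/√(1 - 0.509²) = 1.1618
mc² = 7.66 × (3×10⁸)² = 6.894×10¹⁷ J
E = γmc² = 1.1618 × 6.894×10¹⁷ = 8.009×10¹⁷ J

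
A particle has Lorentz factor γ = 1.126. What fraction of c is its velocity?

From γ = 1/√(1 - v²/c²):
1/γ² = 1/1.126² = 0.7887
v²/c² = 1 - 0.7887 = 0.2113
v/c = √(0.2113) = 0.4597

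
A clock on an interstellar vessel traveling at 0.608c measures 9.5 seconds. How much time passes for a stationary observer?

Proper time Δt₀ = 9.5 seconds
γ = 1/√(1 - 0.608²) = 1.260
Δt = γΔt₀ = 1.260 × 9.5 = 11.97 seconds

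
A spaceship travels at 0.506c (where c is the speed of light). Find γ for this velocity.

v/c = 0.506, so (v/c)² = 0.256036
1 - (v/c)² = 0.743964
γ = 1/√(0.743964) = 1.159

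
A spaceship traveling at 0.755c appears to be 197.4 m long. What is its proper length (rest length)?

Contracted length L = 197.4 m
γ = 1/√(1 - 0.755²) = 1.525
L₀ = γL = 1.525 × 197.4 = 301.0 m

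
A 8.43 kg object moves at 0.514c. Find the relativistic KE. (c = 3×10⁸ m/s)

γ = 1/√(1 - 0.514²) = 1.1658
γ - 1 = 0.1658
KE = (γ-1)mc² = 0.1658 × 8.43 × (3×10⁸)² = 1.258×10¹⁷ J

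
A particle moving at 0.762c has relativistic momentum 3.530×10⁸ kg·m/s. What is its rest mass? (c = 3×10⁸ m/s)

γ = 1/√(1 - 0.762²) = 1.544
v = 0.762 × 3×10⁸ = 2.286×10⁸ m/s
m = p/(γv) = 3.530×10⁸/(1.544 × 2.286×10⁸) = 1.000 kg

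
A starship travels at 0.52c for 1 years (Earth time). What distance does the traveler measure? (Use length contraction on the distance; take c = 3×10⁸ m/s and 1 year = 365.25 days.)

Earth distance: d = v × t = 0.52c × 1 yr = 4.9230×10¹⁵ m
γ = 1.1707
d' = d/γ = 4.9230×10¹⁵/1.1707 = 4.205×10¹⁵ m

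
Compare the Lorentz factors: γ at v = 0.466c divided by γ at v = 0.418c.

γ₁ = 1/√(1 - 0.466²) = 1.1302
γ₂ = 1/√(1 - 0.418²) = 1.1008
γ₁/γ₂ = 1.1302/1.1008 = 1.027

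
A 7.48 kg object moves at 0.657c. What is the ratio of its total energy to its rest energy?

E = γmc², E₀ = mc²
E/E₀ = γ = 1/√(1 - 0.657²) = 1.326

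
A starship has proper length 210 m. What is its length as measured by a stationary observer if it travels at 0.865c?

Proper length L₀ = 210 m
γ = 1/√(1 - 0.865²) = 1.993
L = L₀/γ = 210/1.993 = 105.4 m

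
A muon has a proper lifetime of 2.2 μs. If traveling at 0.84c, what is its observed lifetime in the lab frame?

Proper lifetime τ₀ = 2.2 μs
γ = 1/√(1 - 0.84²) = 1.843
τ = γτ₀ = 1.843 × 2.2 μs = 4.055 μs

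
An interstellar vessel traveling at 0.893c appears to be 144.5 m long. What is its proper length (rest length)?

Contracted length L = 144.5 m
γ = 1/√(1 - 0.893²) = 2.222
L₀ = γL = 2.222 × 144.5 = 321.1 m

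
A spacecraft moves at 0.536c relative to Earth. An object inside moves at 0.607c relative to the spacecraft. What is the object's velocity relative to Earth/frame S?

u = (u' + v)/(1 + u'v/c²)
Numerator: 0.607 + 0.536 = 1.143
Denominator: 1 + 0.325352 = 1.325352
u = 1.143/1.325352 = 0.8624c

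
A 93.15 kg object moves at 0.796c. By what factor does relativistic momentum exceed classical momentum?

p_rel = γmv, p_class = mv
Ratio = γ = 1/√(1 - 0.796²) = 1.652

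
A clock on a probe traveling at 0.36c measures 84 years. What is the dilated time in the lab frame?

Proper time Δt₀ = 84 years
γ = 1/√(1 - 0.36²) = 1.0719
Δt = γΔt₀ = 1.0719 × 84 = 90.04 years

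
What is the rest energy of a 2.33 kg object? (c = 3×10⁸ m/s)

c² = (3×10⁸)² = 9.000×10¹⁶ m²/s²
E₀ = mc² = 2.33 × 9.000×10¹⁶ = 2.097×10¹⁷ J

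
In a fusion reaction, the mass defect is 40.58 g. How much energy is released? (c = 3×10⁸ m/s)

Convert mass defect: Δm = 40.58 g = 0.04058 kg
E = Δm·c² = 0.04058 × (3×10⁸)²
= 0.04058 × 9×10¹⁶ = 3.652×10¹⁵ J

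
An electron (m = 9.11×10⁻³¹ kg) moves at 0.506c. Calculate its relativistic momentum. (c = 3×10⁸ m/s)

γ = 1/√(1 - 0.506²) = 1.159
v = 0.506 × 3×10⁸ = 1.518×10⁸ m/s
p = γmv = 1.159 × 9.11×10⁻³¹ × 1.518×10⁸ = 1.603×10⁻²² kg·m/s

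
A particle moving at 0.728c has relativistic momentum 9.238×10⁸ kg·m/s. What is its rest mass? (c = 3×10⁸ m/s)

γ = 1/√(1 - 0.728²) = 1.4586
v = 0.728 × 3×10⁸ = 2.184×10⁸ m/s
m = p/(γv) = 9.238×10⁸/(1.4586 × 2.184×10⁸) = 2.900 kg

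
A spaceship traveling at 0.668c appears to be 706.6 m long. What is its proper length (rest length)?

Contracted length L = 706.6 m
γ = 1/√(1 - 0.668²) = 1.3438
L₀ = γL = 1.3438 × 706.6 = 949.5 m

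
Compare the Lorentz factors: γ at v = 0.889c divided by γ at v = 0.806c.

γ₁ = 1/√(1 - 0.889²) = 2.184
γ₂ = 1/√(1 - 0.806²) = 1.689
γ₁/γ₂ = 2.184/1.689 = 1.293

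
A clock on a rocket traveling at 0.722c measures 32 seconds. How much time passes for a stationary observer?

Proper time Δt₀ = 32 seconds
γ = 1/√(1 - 0.722²) = 1.4453
Δt = γΔt₀ = 1.4453 × 32 = 46.25 seconds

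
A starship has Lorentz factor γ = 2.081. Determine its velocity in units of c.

From γ = 1/√(1 - v²/c²):
1/γ² = 1/2.081² = 0.2309
v²/c² = 1 - 0.2309 = 0.7691
v/c = √(0.7691) = 0.8770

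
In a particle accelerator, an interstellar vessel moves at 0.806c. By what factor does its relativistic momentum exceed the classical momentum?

p_rel = γmv, p_class = mv
Ratio = γ = 1/√(1 - 0.806²)
= 1/√(0.350364) = 1.689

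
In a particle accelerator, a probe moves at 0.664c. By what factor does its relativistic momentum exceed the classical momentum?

p_rel = γmv, p_class = mv
Ratio = γ = 1/√(1 - 0.664²)
= 1/√(0.559104) = 1.337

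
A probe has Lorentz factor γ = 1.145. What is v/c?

From γ = 1/√(1 - v²/c²):
1/γ² = 1/1.145² = 0.76276
v²/c² = 1 - 0.76276 = 0.23724
v/c = √(0.23724) = 0.4871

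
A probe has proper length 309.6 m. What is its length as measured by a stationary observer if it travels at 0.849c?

Proper length L₀ = 309.6 m
γ = 1/√(1 - 0.849²) = 1.8925
L = L₀/γ = 309.6/1.8925 = 163.6 m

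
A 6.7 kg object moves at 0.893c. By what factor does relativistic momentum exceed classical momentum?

p_rel = γmv, p_class = mv
Ratio = γ = 1/√(1 - 0.893²) = 2.222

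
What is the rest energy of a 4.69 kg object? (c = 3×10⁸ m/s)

c² = (3×10⁸)² = 9.000×10¹⁶ m²/s²
E₀ = mc² = 4.69 × 9.000×10¹⁶ = 4.221×10¹⁷ J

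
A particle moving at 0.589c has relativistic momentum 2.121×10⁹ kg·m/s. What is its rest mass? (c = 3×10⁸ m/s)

γ = 1/√(1 - 0.589²) = 1.2374
v = 0.589 × 3×10⁸ = 1.767×10⁸ m/s
m = p/(γv) = 2.121×10⁹/(1.2374 × 1.767×10⁸) = 9.700 kg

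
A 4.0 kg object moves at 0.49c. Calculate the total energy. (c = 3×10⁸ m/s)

γ = 1/√(1 - 0.49²) = 1.1472
mc² = 4.0 × (3×10⁸)² = 3.600×10¹⁷ J
E = γmc² = 1.1472 × 3.600×10¹⁷ = 4.130×10¹⁷ J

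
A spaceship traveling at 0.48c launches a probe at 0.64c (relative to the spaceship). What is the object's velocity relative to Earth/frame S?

u = (u' + v)/(1 + u'v/c²)
Numerator: 0.64 + 0.48 = 1.12
Denominator: 1 + 0.3072 = 1.3072
u = 1.12/1.3072 = 0.8568c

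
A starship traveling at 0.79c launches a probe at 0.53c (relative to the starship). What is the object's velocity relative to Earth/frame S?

u = (u' + v)/(1 + u'v/c²)
Numerator: 0.53 + 0.79 = 1.32
Denominator: 1 + 0.4187 = 1.4187
u = 1.32/1.4187 = 0.9304c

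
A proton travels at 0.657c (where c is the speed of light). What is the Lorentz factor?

v/c = 0.657, so (v/c)² = 0.431649
1 - (v/c)² = 0.568351
γ = 1/√(0.568351) = 1.326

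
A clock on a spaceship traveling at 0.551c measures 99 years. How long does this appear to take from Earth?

Proper time Δt₀ = 99 years
γ = 1/√(1 - 0.551²) = 1.198
Δt = γΔt₀ = 1.198 × 99 = 118.6 years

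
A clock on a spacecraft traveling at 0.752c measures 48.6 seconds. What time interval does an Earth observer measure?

Proper time Δt₀ = 48.6 seconds
γ = 1/√(1 - 0.752²) = 1.517
Δt = γΔt₀ = 1.517 × 48.6 = 73.73 seconds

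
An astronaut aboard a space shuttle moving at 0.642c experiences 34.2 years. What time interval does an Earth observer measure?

Proper time Δt₀ = 34.2 years
γ = 1/√(1 - 0.642²) = 1.3043
Δt = γΔt₀ = 1.3043 × 34.2 = 44.61 years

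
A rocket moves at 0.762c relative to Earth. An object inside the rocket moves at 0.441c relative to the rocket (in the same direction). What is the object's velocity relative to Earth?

u = (u' + v)/(1 + u'v/c²)
Numerator: 0.441 + 0.762 = 1.203
Denominator: 1 + 0.336042 = 1.336042
u = 1.203/1.336042 = 0.9004c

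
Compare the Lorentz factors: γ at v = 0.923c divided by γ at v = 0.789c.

γ₁ = 1/√(1 - 0.923²) = 2.5988
γ₂ = 1/√(1 - 0.789²) = 1.6276
γ₁/γ₂ = 2.5988/1.6276 = 1.597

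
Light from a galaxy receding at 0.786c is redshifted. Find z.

β = 0.786
(1+β)/(1-β) = 1.786/0.214 = 8.346
√(8.346) = 2.889
z = 2.889 - 1 = 1.889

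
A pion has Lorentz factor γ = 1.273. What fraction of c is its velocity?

From γ = 1/√(1 - v²/c²):
1/γ² = 1/1.273² = 0.6171
v²/c² = 1 - 0.6171 = 0.3829
v/c = √(0.3829) = 0.6188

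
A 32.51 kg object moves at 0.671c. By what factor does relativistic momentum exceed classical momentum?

p_rel = γmv, p_class = mv
Ratio = γ = 1/√(1 - 0.671²) = 1.349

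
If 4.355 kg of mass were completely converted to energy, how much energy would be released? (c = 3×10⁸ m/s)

Using E = mc²:
c² = (3×10⁸)² = 9×10¹⁶ m²/s²
E = 4.355 × 9×10¹⁶ = 3.920×10¹⁷ J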